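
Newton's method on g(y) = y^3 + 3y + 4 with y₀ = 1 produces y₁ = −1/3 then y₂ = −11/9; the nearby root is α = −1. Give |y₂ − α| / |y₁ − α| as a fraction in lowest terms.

1/3

y₁ − α = −1/3 − (−1) = −1/3 + 1 = 2/3, so |y₁ − α| = 2/3.
y₂ − α = −11/9 − (−1) = −11/9 + 1 = −2/9, so |y₂ − α| = 2/9.
Ratio = (2/9) / (2/3) = 1/3.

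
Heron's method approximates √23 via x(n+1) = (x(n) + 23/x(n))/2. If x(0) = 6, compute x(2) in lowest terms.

x(1) = (6 + 23/6)/2 = 59/12.
x(2) = (59/12 + 23/(59/12))/2 = 6793/1416.

6793/1416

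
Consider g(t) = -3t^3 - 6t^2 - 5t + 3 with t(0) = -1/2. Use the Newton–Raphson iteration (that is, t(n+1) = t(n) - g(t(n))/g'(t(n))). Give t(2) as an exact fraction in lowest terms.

219/122

g'(t) = -9t^2 - 12t - 5.
g(-1/2) = 35/8, g'(-1/2) = -5/4, so t(1) = (-1/2) - (35/8)/(-5/4) = 3.
g(3) = -147, g'(3) = -122, so t(2) = 3 - (-147)/(-122) = 219/122.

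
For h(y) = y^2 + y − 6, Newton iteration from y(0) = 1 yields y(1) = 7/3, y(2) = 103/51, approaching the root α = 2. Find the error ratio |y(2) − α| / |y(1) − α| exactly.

y(1) − α = 7/3 − 2 = 1/3, so |y(1) − α| = 1/3.
y(2) − α = 103/51 − 2 = 1/51, so |y(2) − α| = 1/51.
Ratio = (1/51) / (1/3) = 1/17.

1/17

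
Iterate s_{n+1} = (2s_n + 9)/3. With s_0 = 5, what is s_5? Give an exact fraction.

s_1 = (2·5 + 9)/3 = 19/3.
s_2 = (2·(19/3) + 9)/3 = 65/9.
s_3 = (2·(65/9) + 9)/3 = 211/27.
s_4 = (2·(211/27) + 9)/3 = 665/81.
s_5 = (2·(665/81) + 9)/3 = 2059/243.

2059/243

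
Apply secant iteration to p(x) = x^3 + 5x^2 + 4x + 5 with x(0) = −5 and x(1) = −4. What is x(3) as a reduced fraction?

p(−5) = −15, p(−4) = 5. x(2) = (−4) − 5·((−4) − (−5))/(5 − (−15)) = −17/4.
p(−4) = 5, p(−17/4) = 99/64. x(3) = (−17/4) − (99/64)·((−17/4) − (−4))/((99/64) − 5) = −964/221.

−964/221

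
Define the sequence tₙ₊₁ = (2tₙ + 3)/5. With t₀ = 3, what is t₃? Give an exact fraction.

t₁ = (2·3 + 3)/5 = 9/5.
t₂ = (2·(9/5) + 3)/5 = 33/25.
t₃ = (2·(33/25) + 3)/5 = 141/125.

141/125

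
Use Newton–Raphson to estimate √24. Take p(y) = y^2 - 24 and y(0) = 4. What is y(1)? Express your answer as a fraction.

5

p'(y) = 2y.
p(4) = -8, p'(4) = 8, so y(1) = 4 - (-8)/8 = 5.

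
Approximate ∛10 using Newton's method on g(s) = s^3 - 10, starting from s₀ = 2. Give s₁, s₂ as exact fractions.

g'(s) = 3s^2.
g(2) = -2, g'(2) = 12, so s₁ = 2 - (-2)/12 = 13/6.
g(13/6) = 37/216, g'(13/6) = 169/12, so s₂ = (13/6) - (37/216)/(169/12) = 3277/1521.

s₁ = 13/6, s₂ = 3277/1521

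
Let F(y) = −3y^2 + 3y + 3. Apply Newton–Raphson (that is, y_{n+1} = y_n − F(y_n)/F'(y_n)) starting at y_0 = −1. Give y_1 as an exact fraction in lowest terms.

−2/3

F'(y) = −6y + 3.
F(−1) = −3, F'(−1) = 9, so y_1 = (−1) − (−3)/9 = −2/3.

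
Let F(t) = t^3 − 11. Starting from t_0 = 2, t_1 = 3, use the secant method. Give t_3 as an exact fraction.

F(2) = −3, F(3) = 16. t_2 = 3 − 16·(3 − 2)/(16 − (−3)) = 41/19.
F(3) = 16, F(41/19) = −6528/6859. t_3 = (41/19) − (−6528/6859)·((41/19) − 3)/((−6528/6859) − 16) = 16025/7267.

16025/7267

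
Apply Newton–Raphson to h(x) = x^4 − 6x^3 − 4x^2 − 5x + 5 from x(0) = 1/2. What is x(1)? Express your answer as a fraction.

9/16

h'(x) = 4x^3 − 18x^2 − 8x − 5.
h(1/2) = 13/16, h'(1/2) = −13, so x(1) = (1/2) − (13/16)/(−13) = 9/16.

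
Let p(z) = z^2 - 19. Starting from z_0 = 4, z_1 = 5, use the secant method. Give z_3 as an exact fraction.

p(4) = -3, p(5) = 6. z_2 = 5 - 6·(5 - 4)/(6 - (-3)) = 13/3.
p(5) = 6, p(13/3) = -2/9. z_3 = (13/3) - (-2/9)·((13/3) - 5)/((-2/9) - 6) = 61/14.

61/14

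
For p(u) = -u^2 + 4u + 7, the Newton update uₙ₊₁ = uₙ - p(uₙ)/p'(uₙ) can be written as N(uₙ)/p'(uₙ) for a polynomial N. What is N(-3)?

-16

p'(u) = -2u + 4.
N(u) = u·p'(u) - p(u) = u·(-2u + 4) - (-u^2 + 4u + 7) = -u^2 - 7.
N(-3) = -16.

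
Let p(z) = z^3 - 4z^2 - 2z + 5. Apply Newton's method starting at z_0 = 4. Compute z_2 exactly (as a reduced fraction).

p'(z) = 3z^2 - 8z - 2.
p(4) = -3, p'(4) = 14, so z_1 = 4 - (-3)/14 = 59/14.
p(59/14) = 1035/2744, p'(59/14) = 3443/196, so z_2 = (59/14) - (1035/2744)/(3443/196) = 101051/24101.

101051/24101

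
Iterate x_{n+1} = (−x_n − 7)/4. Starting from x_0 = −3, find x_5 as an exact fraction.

−179/128

x_1 = (−(−3) − 7)/4 = −1.
x_2 = (−(−1) − 7)/4 = −3/2.
x_3 = (−(−3/2) − 7)/4 = −11/8.
x_4 = (−(−11/8) − 7)/4 = −45/32.
x_5 = (−(−45/32) − 7)/4 = −179/128.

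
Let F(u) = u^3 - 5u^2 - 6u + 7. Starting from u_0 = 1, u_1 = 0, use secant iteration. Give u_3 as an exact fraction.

700/901

F(1) = -3, F(0) = 7. u_2 = 0 - 7·(0 - 1)/(7 - (-3)) = 7/10.
F(0) = 7, F(7/10) = 693/1000. u_3 = (7/10) - (693/1000)·((7/10) - 0)/((693/1000) - 7) = 700/901.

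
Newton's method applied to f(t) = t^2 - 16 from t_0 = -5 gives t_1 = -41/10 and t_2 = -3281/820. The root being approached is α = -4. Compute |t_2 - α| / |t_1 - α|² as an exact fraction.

t_1 - α = -41/10 - (-4) = -41/10 + 4 = -1/10, so |t_1 - α| = 1/10.
t_2 - α = -3281/820 - (-4) = -3281/820 + 4 = -1/820, so |t_2 - α| = 1/820.
|t_1 - α|² = 1/100.
Ratio = (1/820) / (1/100) = 5/41.

5/41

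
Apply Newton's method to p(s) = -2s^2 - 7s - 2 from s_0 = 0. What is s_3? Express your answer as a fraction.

p'(s) = -4s - 7.
p(0) = -2, p'(0) = -7, so s_1 = 0 - (-2)/(-7) = -2/7.
p(-2/7) = -8/49, p'(-2/7) = -41/7, so s_2 = (-2/7) - (-8/49)/(-41/7) = -90/287.
p(-90/287) = -128/82369, p'(-90/287) = -1649/287, so s_3 = (-90/287) - (-128/82369)/(-1649/287) = -148538/473263.

-148538/473263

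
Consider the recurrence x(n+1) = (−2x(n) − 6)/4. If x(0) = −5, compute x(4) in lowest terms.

x(1) = (−2·(−5) − 6)/4 = 1.
x(2) = (−2·1 − 6)/4 = −2.
x(3) = (−2·(−2) − 6)/4 = −1/2.
x(4) = (−2·(−1/2) − 6)/4 = −5/4.

−5/4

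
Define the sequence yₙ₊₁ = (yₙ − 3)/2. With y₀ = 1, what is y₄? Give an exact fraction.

y₁ = (1 − 3)/2 = −1.
y₂ = ((−1) − 3)/2 = −2.
y₃ = ((−2) − 3)/2 = −5/2.
y₄ = ((−5/2) − 3)/2 = −11/4.

−11/4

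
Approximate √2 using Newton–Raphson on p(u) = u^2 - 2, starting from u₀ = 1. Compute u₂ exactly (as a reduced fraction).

17/12

p'(u) = 2u.
p(1) = -1, p'(1) = 2, so u₁ = 1 - (-1)/2 = 3/2.
p(3/2) = 1/4, p'(3/2) = 3, so u₂ = (3/2) - (1/4)/3 = 17/12.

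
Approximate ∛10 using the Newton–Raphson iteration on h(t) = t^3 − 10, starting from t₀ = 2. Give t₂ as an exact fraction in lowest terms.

h'(t) = 3t^2.
h(2) = −2, h'(2) = 12, so t₁ = 2 − (−2)/12 = 13/6.
h(13/6) = 37/216, h'(13/6) = 169/12, so t₂ = (13/6) − (37/216)/(169/12) = 3277/1521.

3277/1521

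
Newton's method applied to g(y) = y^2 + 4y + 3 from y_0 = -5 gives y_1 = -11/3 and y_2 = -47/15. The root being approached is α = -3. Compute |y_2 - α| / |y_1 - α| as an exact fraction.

1/5

y_1 - α = -11/3 - (-3) = -11/3 + 3 = -2/3, so |y_1 - α| = 2/3.
y_2 - α = -47/15 - (-3) = -47/15 + 3 = -2/15, so |y_2 - α| = 2/15.
Ratio = (2/15) / (2/3) = 1/5.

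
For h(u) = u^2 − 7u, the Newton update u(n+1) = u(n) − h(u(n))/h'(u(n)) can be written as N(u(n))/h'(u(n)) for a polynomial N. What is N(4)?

h'(u) = 2u − 7.
N(u) = u·h'(u) − h(u) = u·(2u − 7) − (u^2 − 7u) = u^2.
N(4) = 16.

16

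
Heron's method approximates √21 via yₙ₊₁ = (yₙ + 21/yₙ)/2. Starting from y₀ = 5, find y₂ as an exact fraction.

527/115

y₁ = (5 + 21/5)/2 = 23/5.
y₂ = (23/5 + 21/(23/5))/2 = 527/115.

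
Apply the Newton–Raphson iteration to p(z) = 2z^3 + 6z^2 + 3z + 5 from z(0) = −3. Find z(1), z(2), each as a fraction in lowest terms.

z(1) = −59/21, z(2) = −429215/154161

p'(z) = 6z^2 + 12z + 3.
p(−3) = −4, p'(−3) = 21, so z(1) = (−3) − (−4)/21 = −59/21.
p(−59/21) = −3904/9261, p'(−59/21) = 2447/147, so z(2) = (−59/21) − (−3904/9261)/(2447/147) = −429215/154161.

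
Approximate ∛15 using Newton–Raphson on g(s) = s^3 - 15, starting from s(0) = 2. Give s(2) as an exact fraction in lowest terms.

42751/17298

g'(s) = 3s^2.
g(2) = -7, g'(2) = 12, so s(1) = 2 - (-7)/12 = 31/12.
g(31/12) = 3871/1728, g'(31/12) = 961/48, so s(2) = (31/12) - (3871/1728)/(961/48) = 42751/17298.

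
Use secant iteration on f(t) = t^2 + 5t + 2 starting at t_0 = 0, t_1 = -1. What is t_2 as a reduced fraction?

-1/2

f(0) = 2, f(-1) = -2. t_2 = (-1) - (-2)·((-1) - 0)/((-2) - 2) = -1/2.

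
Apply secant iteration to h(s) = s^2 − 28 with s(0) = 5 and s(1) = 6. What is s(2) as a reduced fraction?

h(5) = −3, h(6) = 8. s(2) = 6 − 8·(6 − 5)/(8 − (−3)) = 58/11.

58/11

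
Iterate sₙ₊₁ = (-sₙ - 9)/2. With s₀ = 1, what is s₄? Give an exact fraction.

s₁ = (-1 - 9)/2 = -5.
s₂ = (-(-5) - 9)/2 = -2.
s₃ = (-(-2) - 9)/2 = -7/2.
s₄ = (-(-7/2) - 9)/2 = -11/4.

-11/4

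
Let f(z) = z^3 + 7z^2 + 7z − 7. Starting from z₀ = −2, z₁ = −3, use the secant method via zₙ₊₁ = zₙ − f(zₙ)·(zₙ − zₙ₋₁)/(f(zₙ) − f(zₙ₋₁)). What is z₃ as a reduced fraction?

f(−2) = −1, f(−3) = 8. z₂ = (−3) − 8·((−3) − (−2))/(8 − (−1)) = −19/9.
f(−3) = 8, f(−19/9) = 8/729. z₃ = (−19/9) − (8/729)·((−19/9) − (−3))/((8/729) − 8) = −192/91.

−192/91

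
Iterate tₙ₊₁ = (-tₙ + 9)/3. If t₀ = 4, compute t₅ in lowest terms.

545/243

t₁ = (-4 + 9)/3 = 5/3.
t₂ = (-(5/3) + 9)/3 = 22/9.
t₃ = (-(22/9) + 9)/3 = 59/27.
t₄ = (-(59/27) + 9)/3 = 184/81.
t₅ = (-(184/81) + 9)/3 = 545/243.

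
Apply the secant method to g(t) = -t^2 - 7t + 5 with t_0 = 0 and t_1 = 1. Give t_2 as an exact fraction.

5/8

g(0) = 5, g(1) = -3. t_2 = 1 - (-3)·(1 - 0)/((-3) - 5) = 5/8.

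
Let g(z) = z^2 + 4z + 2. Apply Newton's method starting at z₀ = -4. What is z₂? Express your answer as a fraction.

-41/12

g'(z) = 2z + 4.
g(-4) = 2, g'(-4) = -4, so z₁ = (-4) - 2/(-4) = -7/2.
g(-7/2) = 1/4, g'(-7/2) = -3, so z₂ = (-7/2) - (1/4)/(-3) = -41/12.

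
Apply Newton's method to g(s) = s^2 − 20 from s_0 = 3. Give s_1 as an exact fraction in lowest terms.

29/6

g'(s) = 2s.
g(3) = −11, g'(3) = 6, so s_1 = 3 − (−11)/6 = 29/6.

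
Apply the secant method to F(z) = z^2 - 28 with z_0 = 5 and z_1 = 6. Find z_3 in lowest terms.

F(5) = -3, F(6) = 8. z_2 = 6 - 8·(6 - 5)/(8 - (-3)) = 58/11.
F(6) = 8, F(58/11) = -24/121. z_3 = (58/11) - (-24/121)·((58/11) - 6)/((-24/121) - 8) = 164/31.

164/31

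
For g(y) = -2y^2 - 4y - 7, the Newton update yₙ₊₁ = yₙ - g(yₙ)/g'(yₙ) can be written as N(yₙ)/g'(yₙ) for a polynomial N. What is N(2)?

g'(y) = -4y - 4.
N(y) = y·g'(y) - g(y) = y·(-4y - 4) - (-2y^2 - 4y - 7) = -2y^2 + 7.
N(2) = -1.

-1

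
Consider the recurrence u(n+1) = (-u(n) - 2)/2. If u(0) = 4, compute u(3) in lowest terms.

u(1) = (-4 - 2)/2 = -3.
u(2) = (-(-3) - 2)/2 = 1/2.
u(3) = (-(1/2) - 2)/2 = -5/4.

-5/4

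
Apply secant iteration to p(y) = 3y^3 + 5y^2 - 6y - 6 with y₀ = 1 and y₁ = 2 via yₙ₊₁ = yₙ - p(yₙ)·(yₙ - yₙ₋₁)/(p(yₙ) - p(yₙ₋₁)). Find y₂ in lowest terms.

p(1) = -4, p(2) = 26. y₂ = 2 - 26·(2 - 1)/(26 - (-4)) = 17/15.

17/15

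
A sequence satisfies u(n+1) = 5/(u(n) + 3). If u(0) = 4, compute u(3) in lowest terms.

130/113

u(1) = 5/(4 + 3) = 5/7.
u(2) = 5/(5/7 + 3) = 35/26.
u(3) = 5/(35/26 + 3) = 130/113.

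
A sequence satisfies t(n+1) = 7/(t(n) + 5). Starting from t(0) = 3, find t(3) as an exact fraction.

t(1) = 7/(3 + 5) = 7/8.
t(2) = 7/(7/8 + 5) = 56/47.
t(3) = 7/(56/47 + 5) = 329/291.

329/291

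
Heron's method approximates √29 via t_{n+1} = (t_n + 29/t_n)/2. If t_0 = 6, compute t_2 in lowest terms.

8401/1560

t_1 = (6 + 29/6)/2 = 65/12.
t_2 = (65/12 + 29/(65/12))/2 = 8401/1560.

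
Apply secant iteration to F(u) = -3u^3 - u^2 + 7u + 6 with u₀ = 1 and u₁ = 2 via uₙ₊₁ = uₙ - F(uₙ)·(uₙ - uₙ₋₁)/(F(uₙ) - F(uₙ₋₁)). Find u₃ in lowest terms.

F(1) = 9, F(2) = -8. u₂ = 2 - (-8)·(2 - 1)/((-8) - 9) = 26/17.
F(2) = -8, F(26/17) = 17856/4913. u₃ = (26/17) - (17856/4913)·((26/17) - 2)/((17856/4913) - (-8)) = 11978/7145.

11978/7145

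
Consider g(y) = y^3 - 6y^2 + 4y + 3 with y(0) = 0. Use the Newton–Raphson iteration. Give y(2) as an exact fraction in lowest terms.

g'(y) = 3y^2 - 12y + 4.
g(0) = 3, g'(0) = 4, so y(1) = 0 - 3/4 = -3/4.
g(-3/4) = -243/64, g'(-3/4) = 235/16, so y(2) = (-3/4) - (-243/64)/(235/16) = -231/470.

-231/470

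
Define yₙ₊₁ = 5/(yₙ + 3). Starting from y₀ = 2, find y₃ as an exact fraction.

y₁ = 5/(2 + 3) = 1.
y₂ = 5/(1 + 3) = 5/4.
y₃ = 5/(5/4 + 3) = 20/17.

20/17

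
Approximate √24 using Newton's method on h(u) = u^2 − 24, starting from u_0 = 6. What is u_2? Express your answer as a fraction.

h'(u) = 2u.
h(6) = 12, h'(6) = 12, so u_1 = 6 − 12/12 = 5.
h(5) = 1, h'(5) = 10, so u_2 = 5 − 1/10 = 49/10.

49/10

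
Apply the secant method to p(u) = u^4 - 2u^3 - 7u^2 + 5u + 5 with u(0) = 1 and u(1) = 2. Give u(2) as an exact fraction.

p(1) = 2, p(2) = -13. u(2) = 2 - (-13)·(2 - 1)/((-13) - 2) = 17/15.

17/15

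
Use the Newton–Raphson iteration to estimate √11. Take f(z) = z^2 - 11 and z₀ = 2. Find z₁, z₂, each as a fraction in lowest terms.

z₁ = 15/4, z₂ = 401/120

f'(z) = 2z.
f(2) = -7, f'(2) = 4, so z₁ = 2 - (-7)/4 = 15/4.
f(15/4) = 49/16, f'(15/4) = 15/2, so z₂ = (15/4) - (49/16)/(15/2) = 401/120.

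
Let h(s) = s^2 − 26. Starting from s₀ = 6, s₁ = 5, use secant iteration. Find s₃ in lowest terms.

566/111

h(6) = 10, h(5) = −1. s₂ = 5 − (−1)·(5 − 6)/((−1) − 10) = 56/11.
h(5) = −1, h(56/11) = −10/121. s₃ = (56/11) − (−10/121)·((56/11) − 5)/((−10/121) − (−1)) = 566/111.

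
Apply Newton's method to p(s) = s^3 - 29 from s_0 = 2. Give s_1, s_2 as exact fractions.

p'(s) = 3s^2.
p(2) = -21, p'(2) = 12, so s_1 = 2 - (-21)/12 = 15/4.
p(15/4) = 1519/64, p'(15/4) = 675/16, so s_2 = (15/4) - (1519/64)/(675/16) = 4303/1350.

s_1 = 15/4, s_2 = 4303/1350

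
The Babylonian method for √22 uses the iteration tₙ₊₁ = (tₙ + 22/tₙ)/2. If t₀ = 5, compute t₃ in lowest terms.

38878481/8288920

t₁ = (5 + 22/5)/2 = 47/10.
t₂ = (47/10 + 22/(47/10))/2 = 4409/940.
t₃ = (4409/940 + 22/(4409/940))/2 = 38878481/8288920.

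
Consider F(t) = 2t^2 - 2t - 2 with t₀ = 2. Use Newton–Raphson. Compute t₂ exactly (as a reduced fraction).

34/21

F'(t) = 4t - 2.
F(2) = 2, F'(2) = 6, so t₁ = 2 - 2/6 = 5/3.
F(5/3) = 2/9, F'(5/3) = 14/3, so t₂ = (5/3) - (2/9)/(14/3) = 34/21.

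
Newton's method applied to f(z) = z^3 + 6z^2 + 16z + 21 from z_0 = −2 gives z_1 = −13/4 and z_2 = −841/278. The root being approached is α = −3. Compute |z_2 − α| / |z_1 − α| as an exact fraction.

14/139

z_1 − α = −13/4 − (−3) = −13/4 + 3 = −1/4, so |z_1 − α| = 1/4.
z_2 − α = −841/278 − (−3) = −841/278 + 3 = −7/278, so |z_2 − α| = 7/278.
Ratio = (7/278) / (1/4) = 14/139.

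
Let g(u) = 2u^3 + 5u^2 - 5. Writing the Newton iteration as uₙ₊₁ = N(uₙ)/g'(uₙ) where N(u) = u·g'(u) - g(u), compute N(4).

g'(u) = 6u^2 + 10u.
N(u) = u·g'(u) - g(u) = u·(6u^2 + 10u) - (2u^3 + 5u^2 - 5) = 4u^3 + 5u^2 + 5.
N(4) = 341.

341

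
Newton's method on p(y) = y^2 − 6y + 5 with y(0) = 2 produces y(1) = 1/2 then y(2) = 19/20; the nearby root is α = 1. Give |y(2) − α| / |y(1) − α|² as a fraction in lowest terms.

y(1) − α = 1/2 − 1 = −1/2, so |y(1) − α| = 1/2.
y(2) − α = 19/20 − 1 = −1/20, so |y(2) − α| = 1/20.
|y(1) − α|² = 1/4.
Ratio = (1/20) / (1/4) = 1/5.

1/5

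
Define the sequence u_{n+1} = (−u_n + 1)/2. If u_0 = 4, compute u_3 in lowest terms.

u_1 = (−4 + 1)/2 = −3/2.
u_2 = (−(−3/2) + 1)/2 = 5/4.
u_3 = (−(5/4) + 1)/2 = −1/8.

−1/8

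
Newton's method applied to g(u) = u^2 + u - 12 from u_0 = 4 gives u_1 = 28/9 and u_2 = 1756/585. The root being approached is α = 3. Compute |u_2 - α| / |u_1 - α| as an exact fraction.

1/65

u_1 - α = 28/9 - 3 = 1/9, so |u_1 - α| = 1/9.
u_2 - α = 1756/585 - 3 = 1/585, so |u_2 - α| = 1/585.
Ratio = (1/585) / (1/9) = 1/65.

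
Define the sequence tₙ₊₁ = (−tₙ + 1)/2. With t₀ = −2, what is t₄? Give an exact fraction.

3/16

t₁ = (−(−2) + 1)/2 = 3/2.
t₂ = (−(3/2) + 1)/2 = −1/4.
t₃ = (−(−1/4) + 1)/2 = 5/8.
t₄ = (−(5/8) + 1)/2 = 3/16.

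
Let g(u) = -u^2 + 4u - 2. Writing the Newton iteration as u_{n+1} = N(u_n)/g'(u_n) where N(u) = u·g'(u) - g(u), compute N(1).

1

g'(u) = -2u + 4.
N(u) = u·g'(u) - g(u) = u·(-2u + 4) - (-u^2 + 4u - 2) = -u^2 + 2.
N(1) = 1.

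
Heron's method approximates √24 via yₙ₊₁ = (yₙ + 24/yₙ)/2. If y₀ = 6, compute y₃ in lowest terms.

y₁ = (6 + 24/6)/2 = 5.
y₂ = (5 + 24/5)/2 = 49/10.
y₃ = (49/10 + 24/(49/10))/2 = 4801/980.

4801/980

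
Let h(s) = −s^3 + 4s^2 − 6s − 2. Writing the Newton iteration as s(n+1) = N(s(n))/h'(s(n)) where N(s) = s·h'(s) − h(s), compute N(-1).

8

h'(s) = −3s^2 + 8s − 6.
N(s) = s·h'(s) − h(s) = s·(−3s^2 + 8s − 6) − (−s^3 + 4s^2 − 6s − 2) = −2s^3 + 4s^2 + 2.
N(-1) = 8.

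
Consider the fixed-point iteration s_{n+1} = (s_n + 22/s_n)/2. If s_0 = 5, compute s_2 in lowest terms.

4409/940

s_1 = (5 + 22/5)/2 = 47/10.
s_2 = (47/10 + 22/(47/10))/2 = 4409/940.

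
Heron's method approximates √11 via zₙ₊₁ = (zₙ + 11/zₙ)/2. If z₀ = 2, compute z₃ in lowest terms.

319201/96240

z₁ = (2 + 11/2)/2 = 15/4.
z₂ = (15/4 + 11/(15/4))/2 = 401/120.
z₃ = (401/120 + 11/(401/120))/2 = 319201/96240.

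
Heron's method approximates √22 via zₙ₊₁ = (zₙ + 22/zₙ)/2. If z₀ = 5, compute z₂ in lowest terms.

4409/940

z₁ = (5 + 22/5)/2 = 47/10.
z₂ = (47/10 + 22/(47/10))/2 = 4409/940.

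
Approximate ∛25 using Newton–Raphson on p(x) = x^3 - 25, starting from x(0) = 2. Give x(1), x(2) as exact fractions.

x(1) = 41/12, x(2) = 90521/30258

p'(x) = 3x^2.
p(2) = -17, p'(2) = 12, so x(1) = 2 - (-17)/12 = 41/12.
p(41/12) = 25721/1728, p'(41/12) = 1681/48, so x(2) = (41/12) - (25721/1728)/(1681/48) = 90521/30258.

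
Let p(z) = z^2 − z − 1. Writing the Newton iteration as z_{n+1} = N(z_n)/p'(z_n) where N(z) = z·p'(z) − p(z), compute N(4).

17

p'(z) = 2z − 1.
N(z) = z·p'(z) − p(z) = z·(2z − 1) − (z^2 − z − 1) = z^2 + 1.
N(4) = 17.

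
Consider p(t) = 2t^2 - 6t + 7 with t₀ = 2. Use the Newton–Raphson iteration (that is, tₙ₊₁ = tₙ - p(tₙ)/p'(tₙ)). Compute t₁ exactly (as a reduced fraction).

p'(t) = 4t - 6.
p(2) = 3, p'(2) = 2, so t₁ = 2 - 3/2 = 1/2.

1/2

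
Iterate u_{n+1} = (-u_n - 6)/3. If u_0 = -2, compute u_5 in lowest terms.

u_1 = (-(-2) - 6)/3 = -4/3.
u_2 = (-(-4/3) - 6)/3 = -14/9.
u_3 = (-(-14/9) - 6)/3 = -40/27.
u_4 = (-(-40/27) - 6)/3 = -122/81.
u_5 = (-(-122/81) - 6)/3 = -364/243.

-364/243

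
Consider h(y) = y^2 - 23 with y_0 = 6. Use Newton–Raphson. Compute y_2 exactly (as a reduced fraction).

h'(y) = 2y.
h(6) = 13, h'(6) = 12, so y_1 = 6 - 13/12 = 59/12.
h(59/12) = 169/144, h'(59/12) = 59/6, so y_2 = (59/12) - (169/144)/(59/6) = 6793/1416.

6793/1416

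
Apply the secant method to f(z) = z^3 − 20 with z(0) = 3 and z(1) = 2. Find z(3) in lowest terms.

1335/487

f(3) = 7, f(2) = −12. z(2) = 2 − (−12)·(2 − 3)/((−12) − 7) = 50/19.
f(2) = −12, f(50/19) = −12180/6859. z(3) = (50/19) − (−12180/6859)·((50/19) − 2)/((−12180/6859) − (−12)) = 1335/487.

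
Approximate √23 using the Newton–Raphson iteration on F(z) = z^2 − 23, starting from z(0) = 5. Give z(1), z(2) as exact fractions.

F'(z) = 2z.
F(5) = 2, F'(5) = 10, so z(1) = 5 − 2/10 = 24/5.
F(24/5) = 1/25, F'(24/5) = 48/5, so z(2) = (24/5) − (1/25)/(48/5) = 1151/240.

z(1) = 24/5, z(2) = 1151/240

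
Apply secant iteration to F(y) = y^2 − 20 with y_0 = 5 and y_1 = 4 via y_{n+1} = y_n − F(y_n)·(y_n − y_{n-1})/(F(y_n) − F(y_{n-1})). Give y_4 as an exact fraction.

1364/305

F(5) = 5, F(4) = −4. y_2 = 4 − (−4)·(4 − 5)/((−4) − 5) = 40/9.
F(4) = −4, F(40/9) = −20/81. y_3 = (40/9) − (−20/81)·((40/9) − 4)/((−20/81) − (−4)) = 85/19.
F(40/9) = −20/81, F(85/19) = 5/361. y_4 = (85/19) − (5/361)·((85/19) − (40/9))/((5/361) − (−20/81)) = 1364/305.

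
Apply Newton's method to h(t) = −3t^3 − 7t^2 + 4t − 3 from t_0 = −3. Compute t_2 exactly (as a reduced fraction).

h'(t) = −9t^2 − 14t + 4.
h(−3) = 3, h'(−3) = −35, so t_1 = (−3) − 3/(−35) = −102/35.
h(−102/35) = 6219/42875, h'(−102/35) = −38756/1225, so t_2 = (−102/35) − (6219/42875)/(−38756/1225) = −3946893/1356460.

−3946893/1356460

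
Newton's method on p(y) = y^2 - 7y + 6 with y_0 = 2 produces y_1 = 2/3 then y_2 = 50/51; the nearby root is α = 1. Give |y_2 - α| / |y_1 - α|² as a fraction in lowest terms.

y_1 - α = 2/3 - 1 = -1/3, so |y_1 - α| = 1/3.
y_2 - α = 50/51 - 1 = -1/51, so |y_2 - α| = 1/51.
|y_1 - α|² = 1/9.
Ratio = (1/51) / (1/9) = 3/17.

3/17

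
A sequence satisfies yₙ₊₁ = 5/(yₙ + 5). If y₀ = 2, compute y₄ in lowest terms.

y₁ = 5/(2 + 5) = 5/7.
y₂ = 5/(5/7 + 5) = 7/8.
y₃ = 5/(7/8 + 5) = 40/47.
y₄ = 5/(40/47 + 5) = 47/55.

47/55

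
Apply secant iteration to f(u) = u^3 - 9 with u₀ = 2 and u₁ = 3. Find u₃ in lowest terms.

f(2) = -1, f(3) = 18. u₂ = 3 - 18·(3 - 2)/(18 - (-1)) = 39/19.
f(3) = 18, f(39/19) = -2412/6859. u₃ = (39/19) - (-2412/6859)·((39/19) - 3)/((-2412/6859) - 18) = 1609/777.

1609/777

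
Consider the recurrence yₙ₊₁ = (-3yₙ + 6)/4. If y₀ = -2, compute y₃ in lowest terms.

y₁ = (-3·(-2) + 6)/4 = 3.
y₂ = (-3·3 + 6)/4 = -3/4.
y₃ = (-3·(-3/4) + 6)/4 = 33/16.

33/16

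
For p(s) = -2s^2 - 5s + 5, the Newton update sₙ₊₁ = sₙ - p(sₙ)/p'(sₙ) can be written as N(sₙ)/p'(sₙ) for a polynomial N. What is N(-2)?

p'(s) = -4s - 5.
N(s) = s·p'(s) - p(s) = s·(-4s - 5) - (-2s^2 - 5s + 5) = -2s^2 - 5.
N(-2) = -13.

-13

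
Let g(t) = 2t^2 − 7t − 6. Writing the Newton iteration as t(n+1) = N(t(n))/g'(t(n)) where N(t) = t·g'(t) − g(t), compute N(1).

8

g'(t) = 4t − 7.
N(t) = t·g'(t) − g(t) = t·(4t − 7) − (2t^2 − 7t − 6) = 2t^2 + 6.
N(1) = 8.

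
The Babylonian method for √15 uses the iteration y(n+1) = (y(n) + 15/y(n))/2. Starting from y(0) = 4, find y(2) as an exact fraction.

y(1) = (4 + 15/4)/2 = 31/8.
y(2) = (31/8 + 15/(31/8))/2 = 1921/496.

1921/496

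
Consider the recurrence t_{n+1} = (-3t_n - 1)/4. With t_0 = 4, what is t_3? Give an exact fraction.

-121/64

t_1 = (-3·4 - 1)/4 = -13/4.
t_2 = (-3·(-13/4) - 1)/4 = 35/16.
t_3 = (-3·(35/16) - 1)/4 = -121/64.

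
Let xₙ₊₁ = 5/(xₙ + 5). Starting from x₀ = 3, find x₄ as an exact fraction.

x₁ = 5/(3 + 5) = 5/8.
x₂ = 5/(5/8 + 5) = 8/9.
x₃ = 5/(8/9 + 5) = 45/53.
x₄ = 5/(45/53 + 5) = 53/62.

53/62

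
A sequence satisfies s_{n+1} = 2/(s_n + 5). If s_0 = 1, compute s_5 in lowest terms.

462/1241

s_1 = 2/(1 + 5) = 1/3.
s_2 = 2/(1/3 + 5) = 3/8.
s_3 = 2/(3/8 + 5) = 16/43.
s_4 = 2/(16/43 + 5) = 86/231.
s_5 = 2/(86/231 + 5) = 462/1241.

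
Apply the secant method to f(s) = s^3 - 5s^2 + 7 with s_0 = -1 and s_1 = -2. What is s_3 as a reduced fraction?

-11530/10847

f(-1) = 1, f(-2) = -21. s_2 = (-2) - (-21)·((-2) - (-1))/((-21) - 1) = -23/22.
f(-2) = -21, f(-23/22) = 4179/10648. s_3 = (-23/22) - (4179/10648)·((-23/22) - (-2))/((4179/10648) - (-21)) = -11530/10847.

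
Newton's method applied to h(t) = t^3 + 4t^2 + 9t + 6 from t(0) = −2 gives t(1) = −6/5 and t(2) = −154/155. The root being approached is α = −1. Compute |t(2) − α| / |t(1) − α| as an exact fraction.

1/31

t(1) − α = −6/5 − (−1) = −6/5 + 1 = −1/5, so |t(1) − α| = 1/5.
t(2) − α = −154/155 − (−1) = −154/155 + 1 = 1/155, so |t(2) − α| = 1/155.
Ratio = (1/155) / (1/5) = 1/31.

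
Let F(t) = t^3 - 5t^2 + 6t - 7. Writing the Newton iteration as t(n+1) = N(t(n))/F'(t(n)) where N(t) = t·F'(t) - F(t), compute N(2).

3

F'(t) = 3t^2 - 10t + 6.
N(t) = t·F'(t) - F(t) = t·(3t^2 - 10t + 6) - (t^3 - 5t^2 + 6t - 7) = 2t^3 - 5t^2 + 7.
N(2) = 3.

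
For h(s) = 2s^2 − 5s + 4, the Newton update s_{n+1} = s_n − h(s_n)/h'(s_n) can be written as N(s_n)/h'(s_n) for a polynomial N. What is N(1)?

h'(s) = 4s − 5.
N(s) = s·h'(s) − h(s) = s·(4s − 5) − (2s^2 − 5s + 4) = 2s^2 − 4.
N(1) = −2.

−2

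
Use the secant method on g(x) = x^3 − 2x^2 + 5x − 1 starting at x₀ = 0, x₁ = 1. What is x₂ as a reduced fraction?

g(0) = −1, g(1) = 3. x₂ = 1 − 3·(1 − 0)/(3 − (−1)) = 1/4.

1/4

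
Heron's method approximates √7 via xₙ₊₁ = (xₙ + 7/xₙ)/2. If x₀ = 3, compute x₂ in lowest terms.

x₁ = (3 + 7/3)/2 = 8/3.
x₂ = (8/3 + 7/(8/3))/2 = 127/48.

127/48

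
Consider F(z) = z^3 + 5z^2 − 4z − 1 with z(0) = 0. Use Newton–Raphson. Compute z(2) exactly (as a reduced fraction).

F'(z) = 3z^2 + 10z − 4.
F(0) = −1, F'(0) = −4, so z(1) = 0 − (−1)/(−4) = −1/4.
F(−1/4) = 19/64, F'(−1/4) = −101/16, so z(2) = (−1/4) − (19/64)/(−101/16) = −41/202.

−41/202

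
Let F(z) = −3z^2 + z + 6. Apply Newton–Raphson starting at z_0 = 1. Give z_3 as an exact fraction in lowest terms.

F'(z) = −6z + 1.
F(1) = 4, F'(1) = −5, so z_1 = 1 − 4/(−5) = 9/5.
F(9/5) = −48/25, F'(9/5) = −49/5, so z_2 = (9/5) − (−48/25)/(−49/5) = 393/245.
F(393/245) = −6912/60025, F'(393/245) = −2113/245, so z_3 = (393/245) − (−6912/60025)/(−2113/245) = 823497/517685.

823497/517685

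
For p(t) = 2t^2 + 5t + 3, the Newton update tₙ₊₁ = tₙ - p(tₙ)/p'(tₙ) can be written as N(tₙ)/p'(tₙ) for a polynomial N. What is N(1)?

p'(t) = 4t + 5.
N(t) = t·p'(t) - p(t) = t·(4t + 5) - (2t^2 + 5t + 3) = 2t^2 - 3.
N(1) = -1.

-1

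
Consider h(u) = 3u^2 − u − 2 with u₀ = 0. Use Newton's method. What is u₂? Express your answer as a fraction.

−14/13

h'(u) = 6u − 1.
h(0) = −2, h'(0) = −1, so u₁ = 0 − (−2)/(−1) = −2.
h(−2) = 12, h'(−2) = −13, so u₂ = (−2) − 12/(−13) = −14/13.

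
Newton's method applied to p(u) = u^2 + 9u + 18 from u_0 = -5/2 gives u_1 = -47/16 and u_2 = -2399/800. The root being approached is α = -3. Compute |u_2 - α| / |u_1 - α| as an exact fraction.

1/50

u_1 - α = -47/16 - (-3) = -47/16 + 3 = 1/16, so |u_1 - α| = 1/16.
u_2 - α = -2399/800 - (-3) = -2399/800 + 3 = 1/800, so |u_2 - α| = 1/800.
Ratio = (1/800) / (1/16) = 1/50.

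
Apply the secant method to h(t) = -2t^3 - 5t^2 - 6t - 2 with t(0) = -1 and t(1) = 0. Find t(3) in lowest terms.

h(-1) = 1, h(0) = -2. t(2) = 0 - (-2)·(0 - (-1))/((-2) - 1) = -2/3.
h(0) = -2, h(-2/3) = 10/27. t(3) = (-2/3) - (10/27)·((-2/3) - 0)/((10/27) - (-2)) = -9/16.

-9/16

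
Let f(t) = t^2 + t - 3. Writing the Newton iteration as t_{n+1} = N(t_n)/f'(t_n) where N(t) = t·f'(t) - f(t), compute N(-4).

19

f'(t) = 2t + 1.
N(t) = t·f'(t) - f(t) = t·(2t + 1) - (t^2 + t - 3) = t^2 + 3.
N(-4) = 19.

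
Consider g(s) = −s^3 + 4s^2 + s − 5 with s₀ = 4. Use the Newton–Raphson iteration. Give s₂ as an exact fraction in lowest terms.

185023/47070

g'(s) = −3s^2 + 8s + 1.
g(4) = −1, g'(4) = −15, so s₁ = 4 − (−1)/(−15) = 59/15.
g(59/15) = −119/3375, g'(59/15) = −1046/75, so s₂ = (59/15) − (−119/3375)/(−1046/75) = 185023/47070.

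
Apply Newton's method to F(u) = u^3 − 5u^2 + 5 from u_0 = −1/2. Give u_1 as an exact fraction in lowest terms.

F'(u) = 3u^2 − 10u.
F(−1/2) = 29/8, F'(−1/2) = 23/4, so u_1 = (−1/2) − (29/8)/(23/4) = −26/23.

−26/23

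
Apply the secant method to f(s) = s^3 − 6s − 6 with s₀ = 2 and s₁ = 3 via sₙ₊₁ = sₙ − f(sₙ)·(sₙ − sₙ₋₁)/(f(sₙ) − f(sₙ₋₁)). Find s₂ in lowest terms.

36/13

f(2) = −10, f(3) = 3. s₂ = 3 − 3·(3 − 2)/(3 − (−10)) = 36/13.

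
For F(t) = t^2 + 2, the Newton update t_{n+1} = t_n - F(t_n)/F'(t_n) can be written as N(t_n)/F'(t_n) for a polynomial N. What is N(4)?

14

F'(t) = 2t.
N(t) = t·F'(t) - F(t) = t·(2t) - (t^2 + 2) = t^2 - 2.
N(4) = 14.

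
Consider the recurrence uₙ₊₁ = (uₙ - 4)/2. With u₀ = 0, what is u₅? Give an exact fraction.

u₁ = (0 - 4)/2 = -2.
u₂ = ((-2) - 4)/2 = -3.
u₃ = ((-3) - 4)/2 = -7/2.
u₄ = ((-7/2) - 4)/2 = -15/4.
u₅ = ((-15/4) - 4)/2 = -31/8.

-31/8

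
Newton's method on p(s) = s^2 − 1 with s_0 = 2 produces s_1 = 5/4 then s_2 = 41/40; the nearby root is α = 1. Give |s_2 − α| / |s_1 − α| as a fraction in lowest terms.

s_1 − α = 5/4 − 1 = 1/4, so |s_1 − α| = 1/4.
s_2 − α = 41/40 − 1 = 1/40, so |s_2 − α| = 1/40.
Ratio = (1/40) / (1/4) = 1/10.

1/10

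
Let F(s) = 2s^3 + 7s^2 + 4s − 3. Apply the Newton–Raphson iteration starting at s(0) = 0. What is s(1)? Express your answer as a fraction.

3/4

F'(s) = 6s^2 + 14s + 4.
F(0) = −3, F'(0) = 4, so s(1) = 0 − (−3)/4 = 3/4.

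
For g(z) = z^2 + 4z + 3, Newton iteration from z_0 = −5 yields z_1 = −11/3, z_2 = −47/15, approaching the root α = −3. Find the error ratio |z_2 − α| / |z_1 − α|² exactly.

z_1 − α = −11/3 − (−3) = −11/3 + 3 = −2/3, so |z_1 − α| = 2/3.
z_2 − α = −47/15 − (−3) = −47/15 + 3 = −2/15, so |z_2 − α| = 2/15.
|z_1 − α|² = 4/9.
Ratio = (2/15) / (4/9) = 3/10.

3/10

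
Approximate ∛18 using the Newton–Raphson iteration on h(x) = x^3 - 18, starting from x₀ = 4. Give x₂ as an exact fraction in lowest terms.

513433/191844

h'(x) = 3x^2.
h(4) = 46, h'(4) = 48, so x₁ = 4 - 46/48 = 73/24.
h(73/24) = 140185/13824, h'(73/24) = 5329/192, so x₂ = (73/24) - (140185/13824)/(5329/192) = 513433/191844.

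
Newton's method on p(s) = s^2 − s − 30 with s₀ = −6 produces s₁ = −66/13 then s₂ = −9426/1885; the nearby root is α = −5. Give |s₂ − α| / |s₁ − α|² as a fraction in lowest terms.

13/145

s₁ − α = −66/13 − (−5) = −66/13 + 5 = −1/13, so |s₁ − α| = 1/13.
s₂ − α = −9426/1885 − (−5) = −9426/1885 + 5 = −1/1885, so |s₂ − α| = 1/1885.
|s₁ − α|² = 1/169.
Ratio = (1/1885) / (1/169) = 13/145.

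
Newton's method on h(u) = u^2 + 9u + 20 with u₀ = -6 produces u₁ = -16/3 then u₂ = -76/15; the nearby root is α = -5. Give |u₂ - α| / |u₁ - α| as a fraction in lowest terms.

1/5

u₁ - α = -16/3 - (-5) = -16/3 + 5 = -1/3, so |u₁ - α| = 1/3.
u₂ - α = -76/15 - (-5) = -76/15 + 5 = -1/15, so |u₂ - α| = 1/15.
Ratio = (1/15) / (1/3) = 1/5.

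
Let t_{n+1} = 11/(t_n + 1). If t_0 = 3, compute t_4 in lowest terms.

t_1 = 11/(3 + 1) = 11/4.
t_2 = 11/(11/4 + 1) = 44/15.
t_3 = 11/(44/15 + 1) = 165/59.
t_4 = 11/(165/59 + 1) = 649/224.

649/224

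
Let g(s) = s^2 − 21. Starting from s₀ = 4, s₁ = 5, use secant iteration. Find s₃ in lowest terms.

g(4) = −5, g(5) = 4. s₂ = 5 − 4·(5 − 4)/(4 − (−5)) = 41/9.
g(5) = 4, g(41/9) = −20/81. s₃ = (41/9) − (−20/81)·((41/9) − 5)/((−20/81) − 4) = 197/43.

197/43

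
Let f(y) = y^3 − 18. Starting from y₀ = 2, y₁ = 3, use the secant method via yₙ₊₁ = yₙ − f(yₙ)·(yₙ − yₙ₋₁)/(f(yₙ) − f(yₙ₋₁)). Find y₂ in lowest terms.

48/19

f(2) = −10, f(3) = 9. y₂ = 3 − 9·(3 − 2)/(9 − (−10)) = 48/19.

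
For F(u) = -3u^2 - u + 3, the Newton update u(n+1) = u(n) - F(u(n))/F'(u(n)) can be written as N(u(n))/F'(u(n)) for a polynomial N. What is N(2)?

-15

F'(u) = -6u - 1.
N(u) = u·F'(u) - F(u) = u·(-6u - 1) - (-3u^2 - u + 3) = -3u^2 - 3.
N(2) = -15.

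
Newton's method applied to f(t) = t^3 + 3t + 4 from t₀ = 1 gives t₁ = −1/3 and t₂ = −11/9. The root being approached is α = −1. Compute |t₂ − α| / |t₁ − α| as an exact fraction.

1/3

t₁ − α = −1/3 − (−1) = −1/3 + 1 = 2/3, so |t₁ − α| = 2/3.
t₂ − α = −11/9 − (−1) = −11/9 + 1 = −2/9, so |t₂ − α| = 2/9.
Ratio = (2/9) / (2/3) = 1/3.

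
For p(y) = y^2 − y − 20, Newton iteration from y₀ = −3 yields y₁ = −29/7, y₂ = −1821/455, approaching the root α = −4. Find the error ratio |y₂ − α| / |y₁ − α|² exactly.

7/65

y₁ − α = −29/7 − (−4) = −29/7 + 4 = −1/7, so |y₁ − α| = 1/7.
y₂ − α = −1821/455 − (−4) = −1821/455 + 4 = −1/455, so |y₂ − α| = 1/455.
|y₁ − α|² = 1/49.
Ratio = (1/455) / (1/49) = 7/65.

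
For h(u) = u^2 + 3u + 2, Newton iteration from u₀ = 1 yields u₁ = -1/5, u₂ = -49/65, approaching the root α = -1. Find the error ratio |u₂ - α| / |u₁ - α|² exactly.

5/13

u₁ - α = -1/5 - (-1) = -1/5 + 1 = 4/5, so |u₁ - α| = 4/5.
u₂ - α = -49/65 - (-1) = -49/65 + 1 = 16/65, so |u₂ - α| = 16/65.
|u₁ - α|² = 16/25.
Ratio = (16/65) / (16/25) = 5/13.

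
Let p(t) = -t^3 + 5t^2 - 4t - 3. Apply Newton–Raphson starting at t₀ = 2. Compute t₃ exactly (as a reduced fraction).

369078/209599

p'(t) = -3t^2 + 10t - 4.
p(2) = 1, p'(2) = 4, so t₁ = 2 - 1/4 = 7/4.
p(7/4) = -3/64, p'(7/4) = 69/16, so t₂ = (7/4) - (-3/64)/(69/16) = 81/46.
p(81/46) = -3/97336, p'(81/46) = 9113/2116, so t₃ = (81/46) - (-3/97336)/(9113/2116) = 369078/209599.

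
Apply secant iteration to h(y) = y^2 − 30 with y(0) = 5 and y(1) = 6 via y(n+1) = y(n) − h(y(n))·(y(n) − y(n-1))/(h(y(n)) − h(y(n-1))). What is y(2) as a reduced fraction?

60/11

h(5) = −5, h(6) = 6. y(2) = 6 − 6·(6 − 5)/(6 − (−5)) = 60/11.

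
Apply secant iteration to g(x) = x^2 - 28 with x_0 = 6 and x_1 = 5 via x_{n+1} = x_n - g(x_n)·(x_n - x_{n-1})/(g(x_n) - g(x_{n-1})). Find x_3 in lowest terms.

598/113

g(6) = 8, g(5) = -3. x_2 = 5 - (-3)·(5 - 6)/((-3) - 8) = 58/11.
g(5) = -3, g(58/11) = -24/121. x_3 = (58/11) - (-24/121)·((58/11) - 5)/((-24/121) - (-3)) = 598/113.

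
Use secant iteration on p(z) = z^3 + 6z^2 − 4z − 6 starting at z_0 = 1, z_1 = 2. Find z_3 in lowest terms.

659/550

p(1) = −3, p(2) = 18. z_2 = 2 − 18·(2 − 1)/(18 − (−3)) = 8/7.
p(2) = 18, p(8/7) = −426/343. z_3 = (8/7) − (−426/343)·((8/7) − 2)/((−426/343) − 18) = 659/550.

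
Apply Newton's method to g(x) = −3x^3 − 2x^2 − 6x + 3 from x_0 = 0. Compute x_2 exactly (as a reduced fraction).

17/41

g'(x) = −9x^2 − 4x − 6.
g(0) = 3, g'(0) = −6, so x_1 = 0 − 3/(−6) = 1/2.
g(1/2) = −7/8, g'(1/2) = −41/4, so x_2 = (1/2) − (−7/8)/(−41/4) = 17/41.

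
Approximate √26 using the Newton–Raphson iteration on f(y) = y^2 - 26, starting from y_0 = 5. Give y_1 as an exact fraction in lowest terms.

f'(y) = 2y.
f(5) = -1, f'(5) = 10, so y_1 = 5 - (-1)/10 = 51/10.

51/10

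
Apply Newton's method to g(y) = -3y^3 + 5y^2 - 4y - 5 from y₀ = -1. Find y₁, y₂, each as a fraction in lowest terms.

y₁ = -16/23, y₂ = -114851/186300

g'(y) = -9y^2 + 10y - 4.
g(-1) = 7, g'(-1) = -23, so y₁ = (-1) - 7/(-23) = -16/23.
g(-16/23) = 14749/12167, g'(-16/23) = -8100/529, so y₂ = (-16/23) - (14749/12167)/(-8100/529) = -114851/186300.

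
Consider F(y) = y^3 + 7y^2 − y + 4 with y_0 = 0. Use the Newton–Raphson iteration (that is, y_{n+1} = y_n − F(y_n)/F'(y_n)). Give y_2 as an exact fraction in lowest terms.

236/103

F'(y) = 3y^2 + 14y − 1.
F(0) = 4, F'(0) = −1, so y_1 = 0 − 4/(−1) = 4.
F(4) = 176, F'(4) = 103, so y_2 = 4 − 176/103 = 236/103.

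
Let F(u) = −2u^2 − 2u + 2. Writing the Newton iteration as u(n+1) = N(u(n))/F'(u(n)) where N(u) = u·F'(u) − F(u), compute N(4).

F'(u) = −4u − 2.
N(u) = u·F'(u) − F(u) = u·(−4u − 2) − (−2u^2 − 2u + 2) = −2u^2 − 2.
N(4) = −34.

−34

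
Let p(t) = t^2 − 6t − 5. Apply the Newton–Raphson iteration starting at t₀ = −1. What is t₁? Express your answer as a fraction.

−3/4

p'(t) = 2t − 6.
p(−1) = 2, p'(−1) = −8, so t₁ = (−1) − 2/(−8) = −3/4.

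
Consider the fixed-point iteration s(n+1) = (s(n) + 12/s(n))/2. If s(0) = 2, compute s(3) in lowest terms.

s(1) = (2 + 12/2)/2 = 4.
s(2) = (4 + 12/4)/2 = 7/2.
s(3) = (7/2 + 12/(7/2))/2 = 97/28.

97/28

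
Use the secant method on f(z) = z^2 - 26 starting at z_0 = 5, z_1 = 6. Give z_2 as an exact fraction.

56/11

f(5) = -1, f(6) = 10. z_2 = 6 - 10·(6 - 5)/(10 - (-1)) = 56/11.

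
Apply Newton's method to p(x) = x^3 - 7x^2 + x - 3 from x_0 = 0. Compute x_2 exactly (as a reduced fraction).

3/7

p'(x) = 3x^2 - 14x + 1.
p(0) = -3, p'(0) = 1, so x_1 = 0 - (-3)/1 = 3.
p(3) = -36, p'(3) = -14, so x_2 = 3 - (-36)/(-14) = 3/7.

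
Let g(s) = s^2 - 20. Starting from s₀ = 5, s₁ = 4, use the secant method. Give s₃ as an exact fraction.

g(5) = 5, g(4) = -4. s₂ = 4 - (-4)·(4 - 5)/((-4) - 5) = 40/9.
g(4) = -4, g(40/9) = -20/81. s₃ = (40/9) - (-20/81)·((40/9) - 4)/((-20/81) - (-4)) = 85/19.

85/19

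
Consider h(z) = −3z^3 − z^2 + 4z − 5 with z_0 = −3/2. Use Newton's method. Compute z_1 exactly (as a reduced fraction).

h'(z) = −9z^2 − 2z + 4.
h(−3/2) = −25/8, h'(−3/2) = −53/4, so z_1 = (−3/2) − (−25/8)/(−53/4) = −92/53.

−92/53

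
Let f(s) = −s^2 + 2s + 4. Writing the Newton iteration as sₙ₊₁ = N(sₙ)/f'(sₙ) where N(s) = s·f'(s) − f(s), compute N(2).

f'(s) = −2s + 2.
N(s) = s·f'(s) − f(s) = s·(−2s + 2) − (−s^2 + 2s + 4) = −s^2 − 4.
N(2) = −8.

−8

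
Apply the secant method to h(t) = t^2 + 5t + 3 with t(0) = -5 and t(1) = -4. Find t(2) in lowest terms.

-17/4

h(-5) = 3, h(-4) = -1. t(2) = (-4) - (-1)·((-4) - (-5))/((-1) - 3) = -17/4.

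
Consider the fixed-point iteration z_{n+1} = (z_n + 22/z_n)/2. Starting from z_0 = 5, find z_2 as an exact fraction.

z_1 = (5 + 22/5)/2 = 47/10.
z_2 = (47/10 + 22/(47/10))/2 = 4409/940.

4409/940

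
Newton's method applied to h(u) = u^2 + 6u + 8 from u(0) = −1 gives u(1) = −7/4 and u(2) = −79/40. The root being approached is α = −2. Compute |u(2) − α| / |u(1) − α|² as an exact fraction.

2/5

u(1) − α = −7/4 − (−2) = −7/4 + 2 = 1/4, so |u(1) − α| = 1/4.
u(2) − α = −79/40 − (−2) = −79/40 + 2 = 1/40, so |u(2) − α| = 1/40.
|u(1) − α|² = 1/16.
Ratio = (1/40) / (1/16) = 2/5.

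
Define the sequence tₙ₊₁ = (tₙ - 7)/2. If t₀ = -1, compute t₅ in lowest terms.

-109/16

t₁ = ((-1) - 7)/2 = -4.
t₂ = ((-4) - 7)/2 = -11/2.
t₃ = ((-11/2) - 7)/2 = -25/4.
t₄ = ((-25/4) - 7)/2 = -53/8.
t₅ = ((-53/8) - 7)/2 = -109/16.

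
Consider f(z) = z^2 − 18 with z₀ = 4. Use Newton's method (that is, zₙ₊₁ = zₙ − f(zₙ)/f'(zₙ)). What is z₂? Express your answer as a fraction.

f'(z) = 2z.
f(4) = −2, f'(4) = 8, so z₁ = 4 − (−2)/8 = 17/4.
f(17/4) = 1/16, f'(17/4) = 17/2, so z₂ = (17/4) − (1/16)/(17/2) = 577/136.

577/136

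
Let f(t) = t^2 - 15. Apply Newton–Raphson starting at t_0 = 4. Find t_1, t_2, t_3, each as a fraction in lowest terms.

t_1 = 31/8, t_2 = 1921/496, t_3 = 7380481/1905632

f'(t) = 2t.
f(4) = 1, f'(4) = 8, so t_1 = 4 - 1/8 = 31/8.
f(31/8) = 1/64, f'(31/8) = 31/4, so t_2 = (31/8) - (1/64)/(31/4) = 1921/496.
f(1921/496) = 1/246016, f'(1921/496) = 1921/248, so t_3 = (1921/496) - (1/246016)/(1921/248) = 7380481/1905632.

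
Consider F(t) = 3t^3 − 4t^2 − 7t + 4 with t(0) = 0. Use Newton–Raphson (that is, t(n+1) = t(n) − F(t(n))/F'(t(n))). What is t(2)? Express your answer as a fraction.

1436/2961

F'(t) = 9t^2 − 8t − 7.
F(0) = 4, F'(0) = −7, so t(1) = 0 − 4/(−7) = 4/7.
F(4/7) = −256/343, F'(4/7) = −423/49, so t(2) = (4/7) − (−256/343)/(−423/49) = 1436/2961.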